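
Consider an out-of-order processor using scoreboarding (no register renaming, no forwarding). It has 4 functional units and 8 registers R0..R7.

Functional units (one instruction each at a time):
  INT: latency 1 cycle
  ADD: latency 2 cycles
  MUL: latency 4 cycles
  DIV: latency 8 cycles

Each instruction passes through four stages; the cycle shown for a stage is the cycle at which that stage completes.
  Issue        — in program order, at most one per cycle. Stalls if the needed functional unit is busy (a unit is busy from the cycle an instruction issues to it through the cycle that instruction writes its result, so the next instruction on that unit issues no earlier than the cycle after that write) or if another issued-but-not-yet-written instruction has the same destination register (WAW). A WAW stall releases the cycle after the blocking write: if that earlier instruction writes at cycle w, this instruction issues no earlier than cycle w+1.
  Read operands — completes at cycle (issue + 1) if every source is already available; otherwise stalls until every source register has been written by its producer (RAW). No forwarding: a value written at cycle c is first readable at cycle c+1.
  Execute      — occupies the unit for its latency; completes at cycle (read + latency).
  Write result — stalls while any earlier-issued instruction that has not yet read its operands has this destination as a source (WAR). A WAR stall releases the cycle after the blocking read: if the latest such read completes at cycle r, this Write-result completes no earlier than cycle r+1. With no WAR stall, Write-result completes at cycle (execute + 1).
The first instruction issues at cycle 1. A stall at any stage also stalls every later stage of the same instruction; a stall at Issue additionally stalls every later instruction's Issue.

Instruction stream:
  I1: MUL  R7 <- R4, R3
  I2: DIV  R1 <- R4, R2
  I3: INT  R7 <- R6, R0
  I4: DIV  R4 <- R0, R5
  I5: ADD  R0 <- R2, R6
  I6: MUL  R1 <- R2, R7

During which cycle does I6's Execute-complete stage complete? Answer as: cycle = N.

cycle = 20

I1  is:1  ro:2  ex:6  wr:7
I2  is:2  ro:3  ex:11  wr:12
I3  is:8  ro:9  ex:10  wr:11  — WAW R7: wait I1 write@7
I4  is:13  ro:14  ex:22  wr:23  — struct: DIV busy until I2 writes@12
I5  is:14  ro:15  ex:17  wr:18
I6  is:15  ro:16  ex:20  wr:21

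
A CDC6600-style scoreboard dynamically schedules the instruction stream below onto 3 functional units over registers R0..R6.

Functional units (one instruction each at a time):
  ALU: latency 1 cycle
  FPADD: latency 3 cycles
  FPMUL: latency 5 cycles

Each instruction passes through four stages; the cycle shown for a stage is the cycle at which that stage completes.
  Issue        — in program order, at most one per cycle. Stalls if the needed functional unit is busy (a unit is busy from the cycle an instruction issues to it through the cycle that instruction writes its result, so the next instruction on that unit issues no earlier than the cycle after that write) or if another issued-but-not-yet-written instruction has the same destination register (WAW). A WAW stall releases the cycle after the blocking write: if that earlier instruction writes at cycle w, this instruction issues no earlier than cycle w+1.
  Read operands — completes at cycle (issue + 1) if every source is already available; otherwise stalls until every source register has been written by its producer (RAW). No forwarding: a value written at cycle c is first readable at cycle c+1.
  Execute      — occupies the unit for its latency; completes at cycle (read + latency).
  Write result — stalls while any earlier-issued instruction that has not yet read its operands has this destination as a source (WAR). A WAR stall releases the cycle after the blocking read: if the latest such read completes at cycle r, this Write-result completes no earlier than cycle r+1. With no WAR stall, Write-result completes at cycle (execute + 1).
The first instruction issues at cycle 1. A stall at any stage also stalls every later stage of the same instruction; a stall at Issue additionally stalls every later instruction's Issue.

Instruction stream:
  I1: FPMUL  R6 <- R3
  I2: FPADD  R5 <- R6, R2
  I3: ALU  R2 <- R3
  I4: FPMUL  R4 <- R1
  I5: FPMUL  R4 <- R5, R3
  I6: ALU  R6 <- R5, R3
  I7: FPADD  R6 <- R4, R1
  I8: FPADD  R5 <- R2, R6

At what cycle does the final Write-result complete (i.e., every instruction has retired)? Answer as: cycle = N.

1) issue 1, read 2, done 7, write 8
2) issue 2, read 9, done 12, write 13  <RAW R6: wait I1 write@8>
3) issue 3, read 4, done 5, write 10  <WAR R2: wait I2 read@9>
4) issue 9, read 10, done 15, write 16  <struct: FPMUL busy until I1 writes@8>
5) issue 17, read 18, done 23, write 24  <struct: FPMUL busy until I4 writes@16>
6) issue 18, read 19, done 20, write 21
7) issue 22, read 25, done 28, write 29  <WAW R6: wait I6 write@21 / RAW R4: wait I5 write@24>
8) issue 30, read 31, done 34, write 35  <struct: FPADD busy until I7 writes@29>

cycle = 35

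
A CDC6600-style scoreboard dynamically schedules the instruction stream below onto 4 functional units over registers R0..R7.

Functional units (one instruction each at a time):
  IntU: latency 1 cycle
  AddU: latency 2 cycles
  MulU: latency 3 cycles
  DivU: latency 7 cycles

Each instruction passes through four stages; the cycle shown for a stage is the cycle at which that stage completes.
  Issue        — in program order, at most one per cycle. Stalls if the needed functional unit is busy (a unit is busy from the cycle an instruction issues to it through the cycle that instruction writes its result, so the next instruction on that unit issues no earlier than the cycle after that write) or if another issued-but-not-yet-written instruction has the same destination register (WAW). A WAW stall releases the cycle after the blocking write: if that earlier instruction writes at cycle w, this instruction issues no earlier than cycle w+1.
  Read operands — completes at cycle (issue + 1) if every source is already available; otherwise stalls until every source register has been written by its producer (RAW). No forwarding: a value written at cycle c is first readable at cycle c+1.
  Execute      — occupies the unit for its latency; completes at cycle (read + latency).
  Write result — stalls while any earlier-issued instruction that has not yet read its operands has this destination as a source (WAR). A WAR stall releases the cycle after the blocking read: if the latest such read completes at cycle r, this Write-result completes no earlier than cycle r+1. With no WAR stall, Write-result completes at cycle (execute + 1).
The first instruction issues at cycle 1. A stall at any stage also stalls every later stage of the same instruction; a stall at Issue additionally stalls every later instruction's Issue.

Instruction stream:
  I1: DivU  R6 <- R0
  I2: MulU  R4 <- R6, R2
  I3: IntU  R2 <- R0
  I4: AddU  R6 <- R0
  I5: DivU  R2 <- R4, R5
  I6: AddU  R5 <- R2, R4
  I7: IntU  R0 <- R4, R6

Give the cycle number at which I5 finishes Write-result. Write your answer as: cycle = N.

cycle = 24

[1] I1 issues→DivU
[2] I1 reads | I2 issues→MulU
[3] I3 issues→IntU
[4] I3 reads
[5] I3 exec-done
[9] I1 exec-done
[10] I1 writes R6
[11] I2 reads | I4 issues→AddU
[12] I3 writes R2 | I4 reads
[13] I5 issues→DivU
[14] I2 exec-done | I4 exec-done
[15] I2 writes R4 | I4 writes R6
[16] I5 reads | I6 issues→AddU
[17] I7 issues→IntU
[18] I7 reads
[19] I7 exec-done
[20] I7 writes R0
[23] I5 exec-done
[24] I5 writes R2
[25] I6 reads
[27] I6 exec-done
[28] I6 writes R5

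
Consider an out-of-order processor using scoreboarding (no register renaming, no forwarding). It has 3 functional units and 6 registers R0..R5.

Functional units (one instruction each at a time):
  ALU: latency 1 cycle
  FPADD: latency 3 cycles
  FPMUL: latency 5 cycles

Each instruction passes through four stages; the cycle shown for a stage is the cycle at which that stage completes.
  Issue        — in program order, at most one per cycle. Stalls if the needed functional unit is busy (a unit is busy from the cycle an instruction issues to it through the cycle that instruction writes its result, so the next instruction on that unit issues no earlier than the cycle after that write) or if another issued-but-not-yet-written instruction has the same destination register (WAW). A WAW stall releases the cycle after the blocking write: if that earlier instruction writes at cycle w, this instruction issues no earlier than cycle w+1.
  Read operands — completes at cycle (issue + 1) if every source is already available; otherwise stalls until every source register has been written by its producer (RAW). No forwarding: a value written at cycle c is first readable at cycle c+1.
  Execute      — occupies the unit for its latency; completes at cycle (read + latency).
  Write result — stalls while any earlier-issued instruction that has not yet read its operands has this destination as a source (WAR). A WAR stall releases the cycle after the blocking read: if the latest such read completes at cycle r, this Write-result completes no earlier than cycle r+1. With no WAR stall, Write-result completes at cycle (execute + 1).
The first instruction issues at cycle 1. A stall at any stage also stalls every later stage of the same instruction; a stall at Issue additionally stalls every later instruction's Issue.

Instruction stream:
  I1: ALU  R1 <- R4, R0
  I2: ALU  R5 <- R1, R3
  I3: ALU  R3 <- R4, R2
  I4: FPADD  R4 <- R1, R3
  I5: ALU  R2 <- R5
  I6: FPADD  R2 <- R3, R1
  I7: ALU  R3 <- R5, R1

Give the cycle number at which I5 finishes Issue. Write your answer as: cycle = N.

cycle = 13

I1  is:1  ro:2  ex:3  wr:4
I2  is:5  ro:6  ex:7  wr:8  — struct: ALU busy until I1 writes@4
I3  is:9  ro:10  ex:11  wr:12  — struct: ALU busy until I2 writes@8
I4  is:10  ro:13  ex:16  wr:17  — RAW R3: wait I3 write@12
I5  is:13  ro:14  ex:15  wr:16  — struct: ALU busy until I3 writes@12
I6  is:18  ro:19  ex:22  wr:23  — struct: FPADD busy until I4 writes@17
I7  is:19  ro:20  ex:21  wr:22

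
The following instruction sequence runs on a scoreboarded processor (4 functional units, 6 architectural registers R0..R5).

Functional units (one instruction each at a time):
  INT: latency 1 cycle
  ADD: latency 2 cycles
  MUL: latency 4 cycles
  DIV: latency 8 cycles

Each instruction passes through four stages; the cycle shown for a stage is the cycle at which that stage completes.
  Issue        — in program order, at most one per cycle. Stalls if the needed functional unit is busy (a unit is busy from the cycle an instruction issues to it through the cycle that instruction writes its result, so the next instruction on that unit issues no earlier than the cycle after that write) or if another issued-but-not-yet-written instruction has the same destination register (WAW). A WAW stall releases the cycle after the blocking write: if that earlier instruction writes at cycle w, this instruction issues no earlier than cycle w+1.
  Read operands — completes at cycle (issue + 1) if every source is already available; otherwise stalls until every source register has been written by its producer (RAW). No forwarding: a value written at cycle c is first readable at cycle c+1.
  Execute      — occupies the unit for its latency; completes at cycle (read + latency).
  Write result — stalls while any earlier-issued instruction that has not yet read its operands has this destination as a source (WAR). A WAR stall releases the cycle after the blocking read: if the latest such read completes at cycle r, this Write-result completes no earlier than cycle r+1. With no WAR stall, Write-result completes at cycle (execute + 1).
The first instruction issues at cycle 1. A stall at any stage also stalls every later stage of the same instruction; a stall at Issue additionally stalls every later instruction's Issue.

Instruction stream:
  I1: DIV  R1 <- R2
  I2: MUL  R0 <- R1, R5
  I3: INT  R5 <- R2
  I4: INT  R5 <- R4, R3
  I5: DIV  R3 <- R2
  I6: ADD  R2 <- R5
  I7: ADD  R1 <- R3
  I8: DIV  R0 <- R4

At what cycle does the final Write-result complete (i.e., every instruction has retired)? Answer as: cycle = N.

  I1 | 1 | 2 | 10 | 11
  I2 | 2 | 12 | 16 | 17   RAW R1: wait I1 write@11
  I3 | 3 | 4 | 5 | 13   WAR R5: wait I2 read@12
  I4 | 14 | 15 | 16 | 17   struct: INT busy until I3 writes@13
  I5 | 15 | 16 | 24 | 25
  I6 | 16 | 18 | 20 | 21   RAW R5: wait I4 write@17
  I7 | 22 | 26 | 28 | 29   struct: ADD busy until I6 writes@21 · RAW R3: wait I5 write@25
  I8 | 26 | 27 | 35 | 36   struct: DIV busy until I5 writes@25

cycle = 36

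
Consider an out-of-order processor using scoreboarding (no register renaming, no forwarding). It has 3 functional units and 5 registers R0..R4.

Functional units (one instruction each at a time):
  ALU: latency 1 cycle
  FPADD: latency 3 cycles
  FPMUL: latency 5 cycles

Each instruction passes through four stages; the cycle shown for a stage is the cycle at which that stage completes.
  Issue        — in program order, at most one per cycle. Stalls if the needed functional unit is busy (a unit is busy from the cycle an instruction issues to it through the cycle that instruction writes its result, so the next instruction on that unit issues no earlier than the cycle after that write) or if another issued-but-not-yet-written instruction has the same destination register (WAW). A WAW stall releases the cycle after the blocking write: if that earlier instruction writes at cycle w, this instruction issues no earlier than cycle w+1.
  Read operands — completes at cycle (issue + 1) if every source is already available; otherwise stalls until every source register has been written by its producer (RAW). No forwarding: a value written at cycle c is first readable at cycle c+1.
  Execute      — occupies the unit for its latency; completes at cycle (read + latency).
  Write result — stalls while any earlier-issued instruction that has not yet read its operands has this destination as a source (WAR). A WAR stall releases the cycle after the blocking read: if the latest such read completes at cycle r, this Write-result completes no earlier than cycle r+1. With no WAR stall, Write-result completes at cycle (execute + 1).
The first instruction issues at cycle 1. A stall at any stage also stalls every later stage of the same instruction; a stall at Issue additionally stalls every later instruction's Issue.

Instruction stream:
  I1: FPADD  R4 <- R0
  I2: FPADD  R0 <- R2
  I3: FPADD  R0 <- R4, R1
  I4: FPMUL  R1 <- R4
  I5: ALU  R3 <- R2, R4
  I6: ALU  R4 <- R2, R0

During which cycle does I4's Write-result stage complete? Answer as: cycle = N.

cycle = 21

1) issue 1, read 2, done 5, write 6
2) issue 7, read 8, done 11, write 12  <struct: FPADD busy until I1 writes@6>
3) issue 13, read 14, done 17, write 18  <struct: FPADD busy until I2 writes@12>
4) issue 14, read 15, done 20, write 21
5) issue 15, read 16, done 17, write 18
6) issue 19, read 20, done 21, write 22  <struct: ALU busy until I5 writes@18>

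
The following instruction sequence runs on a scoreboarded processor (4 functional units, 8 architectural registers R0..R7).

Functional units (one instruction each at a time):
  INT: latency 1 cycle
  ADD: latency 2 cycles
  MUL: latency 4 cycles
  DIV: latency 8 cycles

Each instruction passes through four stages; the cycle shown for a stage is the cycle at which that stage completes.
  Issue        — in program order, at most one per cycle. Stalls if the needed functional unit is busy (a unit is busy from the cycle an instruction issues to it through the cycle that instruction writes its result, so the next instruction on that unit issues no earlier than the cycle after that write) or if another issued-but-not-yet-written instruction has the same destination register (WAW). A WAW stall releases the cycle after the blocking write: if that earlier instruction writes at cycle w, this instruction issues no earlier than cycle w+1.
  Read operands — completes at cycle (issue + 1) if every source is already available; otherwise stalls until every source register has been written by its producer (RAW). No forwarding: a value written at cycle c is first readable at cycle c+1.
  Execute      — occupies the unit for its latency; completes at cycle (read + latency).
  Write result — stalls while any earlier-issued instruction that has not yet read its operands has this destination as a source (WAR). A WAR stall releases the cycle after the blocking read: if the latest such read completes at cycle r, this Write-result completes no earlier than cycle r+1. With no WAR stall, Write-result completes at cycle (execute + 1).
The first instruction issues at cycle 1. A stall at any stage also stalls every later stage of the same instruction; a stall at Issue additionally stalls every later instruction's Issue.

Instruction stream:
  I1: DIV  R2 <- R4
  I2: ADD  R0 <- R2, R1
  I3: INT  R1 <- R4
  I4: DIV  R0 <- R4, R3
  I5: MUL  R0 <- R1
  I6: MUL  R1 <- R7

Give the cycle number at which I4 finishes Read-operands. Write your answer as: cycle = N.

cycle = 17

I1: IS=1 RO=2 EX=10 WR=11
I2: IS=2 RO=12 EX=14 WR=15  [RAW R2: wait I1 write@11]
I3: IS=3 RO=4 EX=5 WR=13  [WAR R1: wait I2 read@12]
I4: IS=16 RO=17 EX=25 WR=26  [WAW R0: wait I2 write@15]
I5: IS=27 RO=28 EX=32 WR=33  [WAW R0: wait I4 write@26]
I6: IS=34 RO=35 EX=39 WR=40  [struct: MUL busy until I5 writes@33]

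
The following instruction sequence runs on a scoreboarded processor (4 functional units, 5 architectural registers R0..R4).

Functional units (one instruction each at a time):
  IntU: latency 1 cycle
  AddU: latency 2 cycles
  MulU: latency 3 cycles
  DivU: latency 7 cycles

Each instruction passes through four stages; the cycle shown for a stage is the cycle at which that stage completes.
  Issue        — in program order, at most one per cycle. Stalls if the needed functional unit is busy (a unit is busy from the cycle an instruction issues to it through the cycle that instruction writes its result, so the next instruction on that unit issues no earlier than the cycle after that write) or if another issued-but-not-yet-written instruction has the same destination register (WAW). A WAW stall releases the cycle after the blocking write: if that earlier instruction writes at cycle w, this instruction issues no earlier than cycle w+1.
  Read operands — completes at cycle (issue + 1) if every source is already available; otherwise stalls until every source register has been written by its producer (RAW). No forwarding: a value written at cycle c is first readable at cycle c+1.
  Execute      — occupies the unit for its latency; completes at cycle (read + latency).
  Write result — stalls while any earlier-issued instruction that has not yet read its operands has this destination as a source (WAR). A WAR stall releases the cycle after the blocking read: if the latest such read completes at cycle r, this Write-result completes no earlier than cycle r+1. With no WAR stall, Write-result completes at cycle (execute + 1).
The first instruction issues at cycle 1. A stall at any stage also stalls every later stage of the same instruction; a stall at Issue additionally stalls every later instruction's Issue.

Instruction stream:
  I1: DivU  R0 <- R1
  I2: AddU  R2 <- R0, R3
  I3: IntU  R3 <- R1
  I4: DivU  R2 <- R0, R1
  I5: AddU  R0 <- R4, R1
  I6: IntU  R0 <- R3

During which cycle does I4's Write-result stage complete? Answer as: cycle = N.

t=1  I1→DivU
t=2  I1 RO | I2→AddU
t=3  I3→IntU
t=4  I3 RO
t=5  I3 EX
t=9  I1 EX
t=10  I1 WR R0
t=11  I2 RO
t=12  I3 WR R3
t=13  I2 EX
t=14  I2 WR R2
t=15  I4→DivU
t=16  I4 RO | I5→AddU
t=17  I5 RO
t=19  I5 EX
t=20  I5 WR R0
t=21  I6→IntU
t=22  I6 RO
t=23  I4 EX | I6 EX
t=24  I4 WR R2 | I6 WR R0

cycle = 24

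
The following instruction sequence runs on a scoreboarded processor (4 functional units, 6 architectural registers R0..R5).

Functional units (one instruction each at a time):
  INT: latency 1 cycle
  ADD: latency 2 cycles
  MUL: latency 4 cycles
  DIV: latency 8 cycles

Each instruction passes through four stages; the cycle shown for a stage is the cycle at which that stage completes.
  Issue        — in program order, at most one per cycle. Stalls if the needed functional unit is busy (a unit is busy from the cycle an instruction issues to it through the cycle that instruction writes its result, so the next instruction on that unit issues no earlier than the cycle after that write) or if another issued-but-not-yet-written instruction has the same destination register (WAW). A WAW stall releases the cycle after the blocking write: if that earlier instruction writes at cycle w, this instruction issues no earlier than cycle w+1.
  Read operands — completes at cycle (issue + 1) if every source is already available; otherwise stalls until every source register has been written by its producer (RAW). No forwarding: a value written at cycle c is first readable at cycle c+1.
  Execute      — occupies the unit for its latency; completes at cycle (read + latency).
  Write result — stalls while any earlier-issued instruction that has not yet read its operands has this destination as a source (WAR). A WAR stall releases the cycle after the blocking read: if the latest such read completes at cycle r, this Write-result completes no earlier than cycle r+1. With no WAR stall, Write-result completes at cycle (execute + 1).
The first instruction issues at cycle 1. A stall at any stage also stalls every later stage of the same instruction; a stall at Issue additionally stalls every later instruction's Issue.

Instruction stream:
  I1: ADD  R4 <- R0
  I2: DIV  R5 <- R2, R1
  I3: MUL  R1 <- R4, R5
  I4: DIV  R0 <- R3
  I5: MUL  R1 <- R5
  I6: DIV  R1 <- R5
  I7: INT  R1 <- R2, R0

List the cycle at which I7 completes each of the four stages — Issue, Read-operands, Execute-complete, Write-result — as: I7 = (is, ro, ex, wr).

I1  is:1  ro:2  ex:4  wr:5
I2  is:2  ro:3  ex:11  wr:12
I3  is:3  ro:13  ex:17  wr:18  — RAW R5: wait I2 write@12
I4  is:13  ro:14  ex:22  wr:23  — struct: DIV busy until I2 writes@12
I5  is:19  ro:20  ex:24  wr:25  — struct: MUL busy until I3 writes@18
I6  is:26  ro:27  ex:35  wr:36  — WAW R1: wait I5 write@25
I7  is:37  ro:38  ex:39  wr:40  — WAW R1: wait I6 write@36

I7 = (37, 38, 39, 40)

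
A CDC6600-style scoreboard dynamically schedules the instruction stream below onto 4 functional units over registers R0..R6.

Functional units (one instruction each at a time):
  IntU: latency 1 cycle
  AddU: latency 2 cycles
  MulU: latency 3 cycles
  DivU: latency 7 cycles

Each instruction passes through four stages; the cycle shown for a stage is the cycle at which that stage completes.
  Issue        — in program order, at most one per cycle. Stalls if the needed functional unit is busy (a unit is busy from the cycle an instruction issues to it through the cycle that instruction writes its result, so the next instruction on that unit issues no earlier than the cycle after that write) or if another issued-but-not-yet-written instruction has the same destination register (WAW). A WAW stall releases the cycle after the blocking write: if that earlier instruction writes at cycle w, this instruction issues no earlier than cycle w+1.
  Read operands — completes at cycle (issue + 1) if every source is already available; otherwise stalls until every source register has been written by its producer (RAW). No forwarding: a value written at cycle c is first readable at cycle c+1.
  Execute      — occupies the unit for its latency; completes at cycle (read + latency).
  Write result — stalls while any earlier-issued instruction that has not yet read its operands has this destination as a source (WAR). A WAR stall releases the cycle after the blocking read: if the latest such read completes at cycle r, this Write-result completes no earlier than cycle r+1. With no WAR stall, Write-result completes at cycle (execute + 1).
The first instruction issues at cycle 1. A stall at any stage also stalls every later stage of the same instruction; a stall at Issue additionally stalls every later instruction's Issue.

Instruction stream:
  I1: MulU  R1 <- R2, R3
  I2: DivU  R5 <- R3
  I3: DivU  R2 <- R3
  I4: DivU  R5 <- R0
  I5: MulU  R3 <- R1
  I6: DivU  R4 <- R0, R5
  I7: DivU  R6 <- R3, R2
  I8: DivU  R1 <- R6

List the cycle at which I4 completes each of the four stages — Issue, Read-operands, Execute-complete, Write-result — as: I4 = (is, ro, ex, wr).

I4 = (22, 23, 30, 31)

[1] I1 issues→MulU
[2] I1 reads | I2 issues→DivU
[3] I2 reads
[5] I1 exec-done
[6] I1 writes R1
[10] I2 exec-done
[11] I2 writes R5
[12] I3 issues→DivU
[13] I3 reads
[20] I3 exec-done
[21] I3 writes R2
[22] I4 issues→DivU
[23] I4 reads | I5 issues→MulU
[24] I5 reads
[27] I5 exec-done
[28] I5 writes R3
[30] I4 exec-done
[31] I4 writes R5
[32] I6 issues→DivU
[33] I6 reads
[40] I6 exec-done
[41] I6 writes R4
[42] I7 issues→DivU
[43] I7 reads
[50] I7 exec-done
[51] I7 writes R6
[52] I8 issues→DivU
[53] I8 reads
[60] I8 exec-done
[61] I8 writes R1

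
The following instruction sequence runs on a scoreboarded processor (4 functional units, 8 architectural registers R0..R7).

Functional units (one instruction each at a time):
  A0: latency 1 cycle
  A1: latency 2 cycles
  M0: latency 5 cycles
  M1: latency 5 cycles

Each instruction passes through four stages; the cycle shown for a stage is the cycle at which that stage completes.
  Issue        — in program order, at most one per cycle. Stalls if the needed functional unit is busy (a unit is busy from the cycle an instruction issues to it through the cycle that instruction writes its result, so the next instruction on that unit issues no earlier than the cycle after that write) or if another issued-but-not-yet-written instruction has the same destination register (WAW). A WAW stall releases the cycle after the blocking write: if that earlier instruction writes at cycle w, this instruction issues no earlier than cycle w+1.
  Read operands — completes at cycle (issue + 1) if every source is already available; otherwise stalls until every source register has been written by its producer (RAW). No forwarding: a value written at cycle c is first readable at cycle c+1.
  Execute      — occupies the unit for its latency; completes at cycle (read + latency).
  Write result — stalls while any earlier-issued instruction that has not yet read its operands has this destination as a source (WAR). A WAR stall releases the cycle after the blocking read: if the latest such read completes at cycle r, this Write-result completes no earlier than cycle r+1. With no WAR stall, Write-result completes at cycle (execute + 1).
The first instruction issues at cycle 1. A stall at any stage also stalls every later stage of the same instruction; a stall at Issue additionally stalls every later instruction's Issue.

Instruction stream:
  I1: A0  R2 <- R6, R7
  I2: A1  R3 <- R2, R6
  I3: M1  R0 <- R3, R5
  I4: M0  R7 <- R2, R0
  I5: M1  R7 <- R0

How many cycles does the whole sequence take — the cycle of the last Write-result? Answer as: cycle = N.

  I1 | 1 | 2 | 3 | 4
  I2 | 2 | 5 | 7 | 8   RAW R2: wait I1 write@4
  I3 | 3 | 9 | 14 | 15   RAW R3: wait I2 write@8
  I4 | 4 | 16 | 21 | 22   RAW R0: wait I3 write@15
  I5 | 23 | 24 | 29 | 30   WAW R7: wait I4 write@22

cycle = 30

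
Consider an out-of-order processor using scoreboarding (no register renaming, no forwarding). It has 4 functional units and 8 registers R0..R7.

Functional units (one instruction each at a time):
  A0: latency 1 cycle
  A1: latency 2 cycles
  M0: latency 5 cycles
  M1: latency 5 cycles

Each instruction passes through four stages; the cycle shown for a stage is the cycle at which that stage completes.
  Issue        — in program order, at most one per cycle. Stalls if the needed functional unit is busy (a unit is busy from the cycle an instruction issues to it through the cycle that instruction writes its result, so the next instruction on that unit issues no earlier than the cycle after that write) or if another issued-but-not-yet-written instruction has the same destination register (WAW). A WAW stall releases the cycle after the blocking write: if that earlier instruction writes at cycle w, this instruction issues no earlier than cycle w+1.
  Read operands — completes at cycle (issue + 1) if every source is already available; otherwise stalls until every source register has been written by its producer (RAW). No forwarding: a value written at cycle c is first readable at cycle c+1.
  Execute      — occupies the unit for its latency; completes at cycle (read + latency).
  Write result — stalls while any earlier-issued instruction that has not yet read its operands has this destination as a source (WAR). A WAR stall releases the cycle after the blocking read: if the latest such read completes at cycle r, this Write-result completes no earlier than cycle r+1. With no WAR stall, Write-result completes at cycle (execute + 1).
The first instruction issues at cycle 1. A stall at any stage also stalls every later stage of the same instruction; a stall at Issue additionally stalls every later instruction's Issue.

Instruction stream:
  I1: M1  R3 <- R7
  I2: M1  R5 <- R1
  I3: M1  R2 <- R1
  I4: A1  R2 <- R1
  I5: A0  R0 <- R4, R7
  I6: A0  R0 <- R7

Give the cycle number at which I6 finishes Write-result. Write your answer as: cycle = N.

t=1  I1→M1
t=2  I1 RO
t=7  I1 EX
t=8  I1 WR R3
t=9  I2→M1
t=10  I2 RO
t=15  I2 EX
t=16  I2 WR R5
t=17  I3→M1
t=18  I3 RO
t=23  I3 EX
t=24  I3 WR R2
t=25  I4→A1
t=26  I4 RO; I5→A0
t=27  I5 RO
t=28  I4 EX; I5 EX
t=29  I4 WR R2; I5 WR R0
t=30  I6→A0
t=31  I6 RO
t=32  I6 EX
t=33  I6 WR R0

cycle = 33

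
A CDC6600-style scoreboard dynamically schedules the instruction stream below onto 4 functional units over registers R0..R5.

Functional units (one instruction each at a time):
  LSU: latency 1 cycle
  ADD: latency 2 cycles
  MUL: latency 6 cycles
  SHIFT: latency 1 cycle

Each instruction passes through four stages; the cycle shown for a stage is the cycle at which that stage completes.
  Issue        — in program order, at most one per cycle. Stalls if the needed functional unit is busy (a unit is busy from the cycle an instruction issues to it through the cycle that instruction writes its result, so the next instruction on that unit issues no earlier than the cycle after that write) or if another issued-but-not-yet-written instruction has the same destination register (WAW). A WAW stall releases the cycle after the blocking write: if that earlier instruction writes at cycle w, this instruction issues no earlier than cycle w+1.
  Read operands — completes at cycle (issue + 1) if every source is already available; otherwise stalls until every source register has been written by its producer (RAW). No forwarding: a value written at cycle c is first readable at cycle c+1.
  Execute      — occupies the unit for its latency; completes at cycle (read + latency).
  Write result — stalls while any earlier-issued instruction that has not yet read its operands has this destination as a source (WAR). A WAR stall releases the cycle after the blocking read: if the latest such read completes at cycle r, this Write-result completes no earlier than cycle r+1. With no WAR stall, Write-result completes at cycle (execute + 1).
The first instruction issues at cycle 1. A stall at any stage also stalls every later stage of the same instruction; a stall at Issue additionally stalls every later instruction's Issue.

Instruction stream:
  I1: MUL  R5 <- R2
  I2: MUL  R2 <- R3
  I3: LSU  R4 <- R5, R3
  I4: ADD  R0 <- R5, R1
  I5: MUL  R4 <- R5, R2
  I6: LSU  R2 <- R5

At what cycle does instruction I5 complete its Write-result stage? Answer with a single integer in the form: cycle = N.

cycle = 27

c1: I1 dispatched to MUL
c2: I1 operands ready
c8: I1 complete
c9: R5←I1
c10: I2 dispatched to MUL
c11: I2 operands ready, I3 dispatched to LSU
c12: I3 operands ready, I4 dispatched to ADD
c13: I3 complete, I4 operands ready
c14: R4←I3
c15: I4 complete
c16: R0←I4
c17: I2 complete
c18: R2←I2
c19: I5 dispatched to MUL
c20: I5 operands ready, I6 dispatched to LSU
c21: I6 operands ready
c22: I6 complete
c23: R2←I6
c26: I5 complete
c27: R4←I5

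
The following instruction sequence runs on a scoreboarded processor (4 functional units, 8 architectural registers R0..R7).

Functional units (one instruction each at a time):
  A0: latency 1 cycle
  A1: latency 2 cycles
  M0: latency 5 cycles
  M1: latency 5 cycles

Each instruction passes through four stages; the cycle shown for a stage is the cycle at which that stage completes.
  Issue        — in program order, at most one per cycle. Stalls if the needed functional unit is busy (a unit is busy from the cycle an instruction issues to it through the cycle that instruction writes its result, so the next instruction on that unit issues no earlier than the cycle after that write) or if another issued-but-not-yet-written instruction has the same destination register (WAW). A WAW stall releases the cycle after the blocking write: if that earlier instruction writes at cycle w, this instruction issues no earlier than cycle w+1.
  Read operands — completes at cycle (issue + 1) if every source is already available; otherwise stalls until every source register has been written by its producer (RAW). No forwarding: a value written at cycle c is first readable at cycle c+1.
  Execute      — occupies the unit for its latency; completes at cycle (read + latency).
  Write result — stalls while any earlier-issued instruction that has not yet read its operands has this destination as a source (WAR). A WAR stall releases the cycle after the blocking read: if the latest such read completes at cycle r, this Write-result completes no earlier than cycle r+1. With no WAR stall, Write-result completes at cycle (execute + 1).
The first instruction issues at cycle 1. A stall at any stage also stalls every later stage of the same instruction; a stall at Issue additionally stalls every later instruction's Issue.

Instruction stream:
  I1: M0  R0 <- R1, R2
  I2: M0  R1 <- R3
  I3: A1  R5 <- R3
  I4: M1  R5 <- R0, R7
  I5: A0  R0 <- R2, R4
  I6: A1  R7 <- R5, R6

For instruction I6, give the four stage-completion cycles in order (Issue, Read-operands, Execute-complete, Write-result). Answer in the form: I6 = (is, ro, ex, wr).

  I1 | 1 | 2 | 7 | 8
  I2 | 9 | 10 | 15 | 16   struct: M0 busy until I1 writes@8
  I3 | 10 | 11 | 13 | 14
  I4 | 15 | 16 | 21 | 22   WAW R5: wait I3 write@14
  I5 | 16 | 17 | 18 | 19
  I6 | 17 | 23 | 25 | 26   RAW R5: wait I4 write@22

I6 = (17, 23, 25, 26)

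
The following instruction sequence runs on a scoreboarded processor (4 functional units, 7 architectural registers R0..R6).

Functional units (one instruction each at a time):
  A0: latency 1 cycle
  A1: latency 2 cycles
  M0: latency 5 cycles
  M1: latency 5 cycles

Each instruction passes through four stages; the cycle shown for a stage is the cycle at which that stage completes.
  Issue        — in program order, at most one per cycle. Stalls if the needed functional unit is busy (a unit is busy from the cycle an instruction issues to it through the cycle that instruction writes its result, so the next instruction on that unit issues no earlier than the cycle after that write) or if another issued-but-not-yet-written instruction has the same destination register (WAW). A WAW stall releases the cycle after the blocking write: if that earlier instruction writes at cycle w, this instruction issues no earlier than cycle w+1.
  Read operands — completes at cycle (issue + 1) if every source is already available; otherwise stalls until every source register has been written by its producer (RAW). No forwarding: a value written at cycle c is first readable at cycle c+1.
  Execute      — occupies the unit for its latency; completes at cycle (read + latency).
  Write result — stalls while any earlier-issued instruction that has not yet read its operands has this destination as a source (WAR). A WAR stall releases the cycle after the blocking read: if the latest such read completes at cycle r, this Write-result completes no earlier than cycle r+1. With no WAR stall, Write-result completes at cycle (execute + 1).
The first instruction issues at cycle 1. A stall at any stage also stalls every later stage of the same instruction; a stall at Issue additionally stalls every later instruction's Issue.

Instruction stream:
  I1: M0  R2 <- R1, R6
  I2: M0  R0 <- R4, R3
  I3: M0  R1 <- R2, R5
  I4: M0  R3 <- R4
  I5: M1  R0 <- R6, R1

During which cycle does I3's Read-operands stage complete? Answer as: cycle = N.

cycle = 18

1) issue 1, read 2, done 7, write 8
2) issue 9, read 10, done 15, write 16  <struct: M0 busy until I1 writes@8>
3) issue 17, read 18, done 23, write 24  <struct: M0 busy until I2 writes@16>
4) issue 25, read 26, done 31, write 32  <struct: M0 busy until I3 writes@24>
5) issue 26, read 27, done 32, write 33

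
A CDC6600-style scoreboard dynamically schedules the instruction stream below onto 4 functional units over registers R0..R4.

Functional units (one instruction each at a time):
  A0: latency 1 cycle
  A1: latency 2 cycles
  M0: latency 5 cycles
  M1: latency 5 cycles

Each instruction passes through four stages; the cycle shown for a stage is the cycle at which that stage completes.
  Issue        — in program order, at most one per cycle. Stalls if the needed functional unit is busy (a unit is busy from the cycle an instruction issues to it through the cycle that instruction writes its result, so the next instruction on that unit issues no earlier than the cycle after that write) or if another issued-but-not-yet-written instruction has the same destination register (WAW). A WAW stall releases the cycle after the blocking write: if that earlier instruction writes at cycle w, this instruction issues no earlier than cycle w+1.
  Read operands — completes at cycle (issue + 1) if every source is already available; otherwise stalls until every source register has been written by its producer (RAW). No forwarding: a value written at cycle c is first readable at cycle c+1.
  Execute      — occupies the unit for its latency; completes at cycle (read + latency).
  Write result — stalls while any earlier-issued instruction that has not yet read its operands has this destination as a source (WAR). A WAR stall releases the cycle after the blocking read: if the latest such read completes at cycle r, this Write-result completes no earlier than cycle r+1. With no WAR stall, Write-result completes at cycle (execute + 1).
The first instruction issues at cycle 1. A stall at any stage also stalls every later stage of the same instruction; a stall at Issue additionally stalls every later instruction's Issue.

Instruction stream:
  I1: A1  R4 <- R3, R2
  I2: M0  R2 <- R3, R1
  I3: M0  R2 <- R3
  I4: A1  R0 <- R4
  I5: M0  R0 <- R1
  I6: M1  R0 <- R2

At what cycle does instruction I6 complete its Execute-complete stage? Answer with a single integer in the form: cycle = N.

cycle = 32

t=1  I1→A1
t=2  I1 RO; I2→M0
t=3  I2 RO
t=4  I1 EX
t=5  I1 WR R4
t=8  I2 EX
t=9  I2 WR R2
t=10  I3→M0
t=11  I3 RO; I4→A1
t=12  I4 RO
t=14  I4 EX
t=15  I4 WR R0
t=16  I3 EX
t=17  I3 WR R2
t=18  I5→M0
t=19  I5 RO
t=24  I5 EX
t=25  I5 WR R0
t=26  I6→M1
t=27  I6 RO
t=32  I6 EX
t=33  I6 WR R0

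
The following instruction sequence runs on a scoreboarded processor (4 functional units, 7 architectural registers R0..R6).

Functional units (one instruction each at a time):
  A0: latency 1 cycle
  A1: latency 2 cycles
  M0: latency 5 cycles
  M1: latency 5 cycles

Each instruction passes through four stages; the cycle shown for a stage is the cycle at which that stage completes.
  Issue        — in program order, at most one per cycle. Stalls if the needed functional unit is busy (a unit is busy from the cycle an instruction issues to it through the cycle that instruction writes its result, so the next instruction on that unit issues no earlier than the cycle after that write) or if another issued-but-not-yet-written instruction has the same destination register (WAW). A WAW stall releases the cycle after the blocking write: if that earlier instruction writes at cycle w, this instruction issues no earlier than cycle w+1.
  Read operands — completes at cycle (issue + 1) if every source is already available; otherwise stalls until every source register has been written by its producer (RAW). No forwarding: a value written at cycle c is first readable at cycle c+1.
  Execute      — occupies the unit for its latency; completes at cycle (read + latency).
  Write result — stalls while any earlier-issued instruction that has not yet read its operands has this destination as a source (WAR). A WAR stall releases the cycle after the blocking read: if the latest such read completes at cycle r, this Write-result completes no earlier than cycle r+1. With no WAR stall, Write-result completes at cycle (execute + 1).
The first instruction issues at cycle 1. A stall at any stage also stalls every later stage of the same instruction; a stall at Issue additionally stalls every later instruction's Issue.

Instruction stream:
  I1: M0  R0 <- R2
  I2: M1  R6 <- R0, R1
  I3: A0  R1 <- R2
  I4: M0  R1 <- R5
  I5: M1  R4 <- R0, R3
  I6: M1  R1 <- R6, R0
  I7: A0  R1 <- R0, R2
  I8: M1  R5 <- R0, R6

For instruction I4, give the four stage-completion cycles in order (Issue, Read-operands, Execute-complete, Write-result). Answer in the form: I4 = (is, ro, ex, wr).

cycle 1: I1 issues→M0
cycle 2: I1 reads, I2 issues→M1
cycle 3: I3 issues→A0
cycle 4: I3 reads
cycle 5: I3 exec-done
cycle 7: I1 exec-done
cycle 8: I1 writes R0
cycle 9: I2 reads
cycle 10: I3 writes R1
cycle 11: I4 issues→M0
cycle 12: I4 reads
cycle 14: I2 exec-done
cycle 15: I2 writes R6
cycle 16: I5 issues→M1
cycle 17: I4 exec-done, I5 reads
cycle 18: I4 writes R1
cycle 22: I5 exec-done
cycle 23: I5 writes R4
cycle 24: I6 issues→M1
cycle 25: I6 reads
cycle 30: I6 exec-done
cycle 31: I6 writes R1
cycle 32: I7 issues→A0
cycle 33: I7 reads, I8 issues→M1
cycle 34: I7 exec-done, I8 reads
cycle 35: I7 writes R1
cycle 39: I8 exec-done
cycle 40: I8 writes R5

I4 = (11, 12, 17, 18)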